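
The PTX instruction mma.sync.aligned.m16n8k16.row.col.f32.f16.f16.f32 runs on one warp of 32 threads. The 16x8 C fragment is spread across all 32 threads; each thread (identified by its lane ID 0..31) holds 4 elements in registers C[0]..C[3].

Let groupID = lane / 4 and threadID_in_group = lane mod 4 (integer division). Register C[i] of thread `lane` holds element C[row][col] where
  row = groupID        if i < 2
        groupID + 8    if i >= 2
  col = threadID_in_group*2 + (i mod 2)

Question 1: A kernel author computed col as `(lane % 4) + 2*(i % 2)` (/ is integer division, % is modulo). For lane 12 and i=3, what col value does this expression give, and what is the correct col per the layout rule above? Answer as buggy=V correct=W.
`(lane % 4) + 2*(i % 2)`[12,3]⇒2
12: gr=3,th=0
[3] (3+8,0*2+1) = (11,1)
col: 2 vs 1

buggy=2 correct=1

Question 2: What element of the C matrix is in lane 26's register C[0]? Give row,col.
26: g=6,t=2
[0] (6+0,2*2+0) = (6,4)

6,4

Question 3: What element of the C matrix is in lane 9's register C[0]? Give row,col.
L=9->gid=9>>2=2, tid=9&3=1
[0]->row 2+0=2  col 1·2+0=2

2,2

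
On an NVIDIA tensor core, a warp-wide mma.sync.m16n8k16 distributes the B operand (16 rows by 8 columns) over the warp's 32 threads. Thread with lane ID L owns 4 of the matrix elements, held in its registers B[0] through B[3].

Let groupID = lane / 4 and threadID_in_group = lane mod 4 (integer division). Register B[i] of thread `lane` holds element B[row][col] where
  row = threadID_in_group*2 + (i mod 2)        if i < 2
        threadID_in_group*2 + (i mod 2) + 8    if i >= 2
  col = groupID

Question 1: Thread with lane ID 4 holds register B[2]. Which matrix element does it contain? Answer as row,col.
8,1

lane 4: G=1 (4/4), T=0 (4%4)
i=2: r=0*2+0+8=8, c=G=1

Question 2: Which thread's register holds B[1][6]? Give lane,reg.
24,1

c: 6->gid=6  r: 1->r8=0,tid=0,i&1=1
L=6*4+0=24  i=0*2+1=1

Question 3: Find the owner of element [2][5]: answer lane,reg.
c=5→G=5  r=2→rhi=0,T=1,p=0
L=5*4+1=21  i=0*2+0=0

21,0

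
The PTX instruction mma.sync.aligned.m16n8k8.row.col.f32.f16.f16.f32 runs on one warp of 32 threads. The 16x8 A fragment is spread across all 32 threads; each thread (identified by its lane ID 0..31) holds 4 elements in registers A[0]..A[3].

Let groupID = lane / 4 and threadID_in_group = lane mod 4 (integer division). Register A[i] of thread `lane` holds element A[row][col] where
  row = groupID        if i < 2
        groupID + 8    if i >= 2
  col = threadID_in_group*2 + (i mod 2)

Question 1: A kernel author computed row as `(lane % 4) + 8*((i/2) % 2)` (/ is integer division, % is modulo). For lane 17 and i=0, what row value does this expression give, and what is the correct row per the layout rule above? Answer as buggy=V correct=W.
buggy=1 correct=4

`(lane % 4) + 8*((i/2) % 2)`[17,0]->1
lane 17->17/4=4, 17 mod 4=1
i=0  r:4+0->4  c:2·1+0->2
row: 1 vs 4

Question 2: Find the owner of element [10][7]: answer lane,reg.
11,3

r=10->g=2,rb=1  c=7->t=3,b0=1
L=2*4+3=11  i=1*2+1=3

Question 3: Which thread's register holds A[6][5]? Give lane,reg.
r:6=>grp=6,rB=0  c:5=>tig=2,lo=1
L=6*4+2=26  i=0*2+1=1

26,1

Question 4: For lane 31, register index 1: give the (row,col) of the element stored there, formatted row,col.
7,7

L=31→G=31>>2=7, T=31&3=3
[1]→row 7+0=7  col 3·2+1=7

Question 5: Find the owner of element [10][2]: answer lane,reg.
9,2

r: 10->gid=2,r8=1  c: 2->tid=1,i&1=0
L=2*4+1=9  i=1*2+0=2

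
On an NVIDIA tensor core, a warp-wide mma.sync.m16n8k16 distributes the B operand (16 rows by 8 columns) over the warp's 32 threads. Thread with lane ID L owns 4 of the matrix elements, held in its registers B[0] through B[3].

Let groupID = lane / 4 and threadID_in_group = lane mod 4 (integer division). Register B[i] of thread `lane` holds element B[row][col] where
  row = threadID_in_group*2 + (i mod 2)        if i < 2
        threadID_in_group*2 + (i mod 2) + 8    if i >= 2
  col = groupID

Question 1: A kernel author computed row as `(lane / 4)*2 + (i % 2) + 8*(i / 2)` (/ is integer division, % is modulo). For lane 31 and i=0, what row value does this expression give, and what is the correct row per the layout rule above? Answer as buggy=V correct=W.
`(lane / 4)*2 + (i % 2) + 8*(i / 2)`[31,0]->14
31: gid=7,tid=3
[0] (3*2+0+0,7) = (6,7)
row: 14 vs 6

buggy=14 correct=6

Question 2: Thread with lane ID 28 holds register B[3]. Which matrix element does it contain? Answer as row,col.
9,7

lane 28->28/4=7, 28 mod 4=0
i=3  r:2·0+1+8->9  c:7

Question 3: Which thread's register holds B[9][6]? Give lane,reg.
c=6→G=6  r=9→rhi=1,T=0,p=1
L=6*4+0=24  i=1*2+1=3

24,3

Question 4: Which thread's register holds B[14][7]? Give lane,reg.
31,2

c=7→G=7  r=14→rhi=1,T=3,p=0
L=7*4+3=31  i=1*2+0=2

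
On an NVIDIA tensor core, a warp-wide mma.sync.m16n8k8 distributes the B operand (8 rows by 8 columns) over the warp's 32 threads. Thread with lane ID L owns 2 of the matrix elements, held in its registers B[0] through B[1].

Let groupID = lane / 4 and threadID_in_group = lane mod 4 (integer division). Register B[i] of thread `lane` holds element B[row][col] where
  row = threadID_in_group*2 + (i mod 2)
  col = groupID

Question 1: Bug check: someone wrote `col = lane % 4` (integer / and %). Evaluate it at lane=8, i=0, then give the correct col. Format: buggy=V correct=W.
`lane % 4`[8,0]->0
8: g=2,t=0
[0] (0*2+0,2) = (0,2)
col: 0 vs 2

buggy=0 correct=2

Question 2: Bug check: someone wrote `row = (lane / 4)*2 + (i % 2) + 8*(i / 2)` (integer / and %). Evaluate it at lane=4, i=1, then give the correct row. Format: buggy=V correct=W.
buggy=3 correct=1

`(lane / 4)*2 + (i % 2) + 8*(i / 2)`[4,1]->3
lane 4->4/4=1, 4 mod 4=0
i=1  r:2·0+1->1  c:1
row: 3 vs 1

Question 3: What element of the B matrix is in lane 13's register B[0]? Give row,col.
2,3

13: gr=3,th=1
[0] (1*2+0,3) = (2,3)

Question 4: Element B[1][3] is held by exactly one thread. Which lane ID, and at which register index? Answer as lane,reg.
c=3->g=3  r=1->t=0,b0=1
L=3*4+0=12  i=1=1

12,1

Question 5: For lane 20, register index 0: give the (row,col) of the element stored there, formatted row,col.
0,5

lane 20->20/4=5, 20 mod 4=0
i=0  r:2·0+0->0  c:5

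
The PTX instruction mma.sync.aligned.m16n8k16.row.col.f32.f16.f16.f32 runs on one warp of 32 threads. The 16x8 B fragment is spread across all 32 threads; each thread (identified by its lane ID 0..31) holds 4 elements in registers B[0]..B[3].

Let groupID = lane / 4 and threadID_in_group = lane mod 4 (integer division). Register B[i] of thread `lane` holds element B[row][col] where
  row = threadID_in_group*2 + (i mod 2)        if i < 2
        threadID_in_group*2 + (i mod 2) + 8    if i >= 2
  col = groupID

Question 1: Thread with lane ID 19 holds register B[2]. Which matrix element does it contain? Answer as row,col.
lane 19->19/4=4, 19 mod 4=3
i=2  r:2·3+0+8->14  c:4

14,4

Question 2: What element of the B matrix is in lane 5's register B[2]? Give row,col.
lane 5→5/4=1, 5 mod 4=1
i=2  r:2·1+0+8→10  c:1

10,1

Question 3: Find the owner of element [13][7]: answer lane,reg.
c:7=>grp=7  r:13=>rB=1,tig=2,lo=1
L=7*4+2=30  i=1*2+1=3

30,3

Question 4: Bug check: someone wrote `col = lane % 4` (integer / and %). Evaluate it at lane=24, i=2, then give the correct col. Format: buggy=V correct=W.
buggy=0 correct=6

`lane % 4`[24,2]→0
lane 24→24/4=6, 24 mod 4=0
i=2  r:2·0+0+8→8  c:6
col: 0 vs 6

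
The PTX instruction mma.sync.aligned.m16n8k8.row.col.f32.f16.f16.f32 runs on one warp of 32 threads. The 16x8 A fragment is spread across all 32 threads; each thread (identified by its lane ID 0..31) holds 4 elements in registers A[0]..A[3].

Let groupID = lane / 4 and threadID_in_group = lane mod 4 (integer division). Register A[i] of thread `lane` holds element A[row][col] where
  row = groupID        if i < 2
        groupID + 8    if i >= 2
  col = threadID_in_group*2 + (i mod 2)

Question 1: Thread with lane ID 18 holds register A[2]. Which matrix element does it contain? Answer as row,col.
12,4

lane 18->18/4=4, 18 mod 4=2
i=2  r:4+8->12  c:2·2+0->4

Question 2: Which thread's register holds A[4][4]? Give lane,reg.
18,0

r=4->g=4,rb=0  c=4->t=2,b0=0
L=4*4+2=18  i=0*2+0=0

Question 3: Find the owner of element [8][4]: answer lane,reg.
2,2

r:8=>grp=0,rB=1  c:4=>tig=2,lo=0
L=0*4+2=2  i=1*2+0=2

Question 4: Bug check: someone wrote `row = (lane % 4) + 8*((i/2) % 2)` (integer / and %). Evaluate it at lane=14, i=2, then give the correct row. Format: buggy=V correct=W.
buggy=10 correct=11

`(lane % 4) + 8*((i/2) % 2)`[14,2]⇒10
lane 14⇒14/4=3, 14 mod 4=2
i=2  r:3+8⇒11  c:2·2+0⇒4
row: 10 vs 11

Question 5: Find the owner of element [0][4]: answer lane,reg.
r=0⇒gr=0,Rb=0  c=4⇒th=2,odd=0
L=0*4+2=2  i=0*2+0=0

2,0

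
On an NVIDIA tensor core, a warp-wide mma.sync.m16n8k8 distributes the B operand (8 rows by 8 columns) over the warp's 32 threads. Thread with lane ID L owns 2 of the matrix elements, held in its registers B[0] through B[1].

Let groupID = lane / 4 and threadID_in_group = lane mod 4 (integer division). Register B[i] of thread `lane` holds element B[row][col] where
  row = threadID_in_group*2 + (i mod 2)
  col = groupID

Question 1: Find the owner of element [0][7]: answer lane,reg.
28,0

c: 7->gid=7  r: 0->tid=0,i&1=0
L=7*4+0=28  i=0=0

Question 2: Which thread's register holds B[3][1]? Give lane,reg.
c=1→G=1  r=3→T=1,p=1
L=1*4+1=5  i=1=1

5,1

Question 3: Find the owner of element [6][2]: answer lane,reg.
c:2=>grp=2  r:6=>tig=3,lo=0
L=2*4+3=11  i=0=0

11,0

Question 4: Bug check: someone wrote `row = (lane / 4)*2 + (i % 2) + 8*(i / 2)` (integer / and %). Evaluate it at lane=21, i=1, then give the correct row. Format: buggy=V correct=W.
`(lane / 4)*2 + (i % 2) + 8*(i / 2)`[21,1]->11
L=21->gid=21>>2=5, tid=21&3=1
[1]->row 1·2+1=3  col gid=5
row: 11 vs 3

buggy=11 correct=3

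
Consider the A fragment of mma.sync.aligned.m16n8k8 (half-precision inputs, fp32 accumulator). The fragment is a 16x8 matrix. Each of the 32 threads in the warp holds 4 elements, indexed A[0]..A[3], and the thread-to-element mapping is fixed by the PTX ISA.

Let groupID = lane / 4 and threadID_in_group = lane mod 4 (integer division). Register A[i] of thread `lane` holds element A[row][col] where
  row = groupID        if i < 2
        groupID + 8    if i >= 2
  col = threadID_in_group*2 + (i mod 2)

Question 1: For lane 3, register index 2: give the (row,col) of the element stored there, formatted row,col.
8,6

L=3→G=3>>2=0, T=3&3=3
[2]→row 0+8=8  col 3·2+0=6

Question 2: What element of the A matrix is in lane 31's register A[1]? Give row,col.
lane 31: gid=7 (31/4), tid=3 (31%4)
i=1: r=7+0=7, c=3*2+1=7

7,7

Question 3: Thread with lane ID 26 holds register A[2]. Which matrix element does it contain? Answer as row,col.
14,4

lane 26: gr=6 (26/4), th=2 (26%4)
i=2: r=6+8=14, c=2*2+0=4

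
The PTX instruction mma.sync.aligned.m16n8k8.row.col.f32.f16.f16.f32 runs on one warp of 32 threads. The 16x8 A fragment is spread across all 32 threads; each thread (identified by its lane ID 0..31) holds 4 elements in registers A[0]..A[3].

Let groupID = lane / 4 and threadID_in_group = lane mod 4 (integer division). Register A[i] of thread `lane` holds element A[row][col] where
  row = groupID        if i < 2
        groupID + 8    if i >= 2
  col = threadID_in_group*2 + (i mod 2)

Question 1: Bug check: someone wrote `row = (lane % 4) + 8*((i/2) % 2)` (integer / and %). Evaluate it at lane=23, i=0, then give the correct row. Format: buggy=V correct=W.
buggy=3 correct=5

`(lane % 4) + 8*((i/2) % 2)`[23,0]⇒3
lane 23⇒23/4=5, 23 mod 4=3
i=0  r:5+0⇒5  c:2·3+0⇒6
row: 3 vs 5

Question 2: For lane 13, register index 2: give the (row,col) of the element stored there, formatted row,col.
11,2

lane 13->13/4=3, 13 mod 4=1
i=2  r:3+8->11  c:2·1+0->2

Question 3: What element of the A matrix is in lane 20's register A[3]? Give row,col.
13,1

lane 20: gid=5 (20/4), tid=0 (20%4)
i=3: r=5+8=13, c=0*2+1=1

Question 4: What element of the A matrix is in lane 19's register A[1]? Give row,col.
4,7

L=19→G=19>>2=4, T=19&3=3
[1]→row 4+0=4  col 3·2+1=7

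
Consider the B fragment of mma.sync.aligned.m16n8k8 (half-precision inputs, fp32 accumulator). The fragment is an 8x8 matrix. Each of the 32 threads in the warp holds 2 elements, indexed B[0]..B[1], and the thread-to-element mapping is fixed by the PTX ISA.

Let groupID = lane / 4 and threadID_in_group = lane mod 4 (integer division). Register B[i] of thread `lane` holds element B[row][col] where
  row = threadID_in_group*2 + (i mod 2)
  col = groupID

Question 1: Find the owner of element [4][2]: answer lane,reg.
c=2⇒gr=2  r=4⇒th=2,odd=0
L=2*4+2=10  i=0=0

10,0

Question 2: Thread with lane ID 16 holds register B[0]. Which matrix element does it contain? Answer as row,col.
lane 16: gr=4 (16/4), th=0 (16%4)
i=0: r=0*2+0=0, c=gr=4

0,4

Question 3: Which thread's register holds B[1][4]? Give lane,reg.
c=4->g=4  r=1->t=0,b0=1
L=4*4+0=16  i=1=1

16,1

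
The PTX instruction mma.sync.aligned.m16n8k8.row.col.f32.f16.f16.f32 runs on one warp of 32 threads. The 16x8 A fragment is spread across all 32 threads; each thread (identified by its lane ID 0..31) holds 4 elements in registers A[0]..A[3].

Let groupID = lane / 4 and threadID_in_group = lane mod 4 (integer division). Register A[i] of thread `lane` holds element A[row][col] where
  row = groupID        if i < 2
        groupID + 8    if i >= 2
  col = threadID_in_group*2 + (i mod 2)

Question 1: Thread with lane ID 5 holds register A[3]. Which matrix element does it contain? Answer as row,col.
lane 5: g=1 (5/4), t=1 (5%4)
i=3: r=1+8=9, c=1*2+1=3

9,3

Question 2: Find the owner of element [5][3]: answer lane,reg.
r=5->g=5,rb=0  c=3->t=1,b0=1
L=5*4+1=21  i=0*2+1=1

21,1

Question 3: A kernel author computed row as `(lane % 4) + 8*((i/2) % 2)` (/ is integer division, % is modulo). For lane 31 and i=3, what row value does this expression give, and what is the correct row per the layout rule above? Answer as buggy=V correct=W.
buggy=11 correct=15

`(lane % 4) + 8*((i/2) % 2)`[31,3]⇒11
31: gr=7,th=3
[3] (7+8,3*2+1) = (15,7)
row: 11 vs 15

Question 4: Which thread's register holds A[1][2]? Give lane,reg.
5,0

r:1=>grp=1,rB=0  c:2=>tig=1,lo=0
L=1*4+1=5  i=0*2+0=0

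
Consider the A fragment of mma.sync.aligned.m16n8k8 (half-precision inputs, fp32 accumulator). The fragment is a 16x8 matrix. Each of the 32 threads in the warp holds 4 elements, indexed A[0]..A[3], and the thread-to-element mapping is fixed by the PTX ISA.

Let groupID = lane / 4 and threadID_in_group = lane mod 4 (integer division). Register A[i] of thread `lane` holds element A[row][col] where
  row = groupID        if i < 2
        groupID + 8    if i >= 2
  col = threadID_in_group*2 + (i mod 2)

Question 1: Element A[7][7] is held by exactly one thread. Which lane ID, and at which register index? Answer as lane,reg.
r=7⇒gr=7,Rb=0  c=7⇒th=3,odd=1
L=7*4+3=31  i=0*2+1=1

31,1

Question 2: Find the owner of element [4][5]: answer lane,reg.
18,1

r:4=>grp=4,rB=0  c:5=>tig=2,lo=1
L=4*4+2=18  i=0*2+1=1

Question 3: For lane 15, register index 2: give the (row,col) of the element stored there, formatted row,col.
L=15=>grp=15>>2=3, tig=15&3=3
[2]=>row 3+8=11  col 3·2+0=6

11,6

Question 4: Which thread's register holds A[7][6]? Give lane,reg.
31,0

r:7=>grp=7,rB=0  c:6=>tig=3,lo=0
L=7*4+3=31  i=0*2+0=0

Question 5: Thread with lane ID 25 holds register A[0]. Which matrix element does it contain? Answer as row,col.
6,2

lane 25: g=6 (25/4), t=1 (25%4)
i=0: r=6+0=6, c=1*2+0=2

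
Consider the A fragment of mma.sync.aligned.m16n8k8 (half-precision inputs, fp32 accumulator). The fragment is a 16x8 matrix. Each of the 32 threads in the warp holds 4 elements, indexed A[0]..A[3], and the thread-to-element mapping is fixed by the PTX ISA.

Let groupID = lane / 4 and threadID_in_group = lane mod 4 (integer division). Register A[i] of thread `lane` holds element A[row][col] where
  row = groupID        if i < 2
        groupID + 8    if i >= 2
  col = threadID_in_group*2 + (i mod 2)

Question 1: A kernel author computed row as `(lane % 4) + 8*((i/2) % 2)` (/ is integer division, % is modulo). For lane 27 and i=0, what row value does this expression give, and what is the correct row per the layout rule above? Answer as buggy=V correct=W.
`(lane % 4) + 8*((i/2) % 2)`[27,0]⇒3
lane 27: gr=6 (27/4), th=3 (27%4)
i=0: r=6+0=6, c=3*2+0=6
row: 3 vs 6

buggy=3 correct=6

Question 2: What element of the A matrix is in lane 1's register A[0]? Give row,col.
lane 1⇒1/4=0, 1 mod 4=1
i=0  r:0+0⇒0  c:2·1+0⇒2

0,2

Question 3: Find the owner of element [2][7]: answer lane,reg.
11,1

r=2→G=2,rhi=0  c=7→T=3,p=1
L=2*4+3=11  i=0*2+1=1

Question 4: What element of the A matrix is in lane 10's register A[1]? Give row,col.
lane 10: G=2 (10/4), T=2 (10%4)
i=1: r=2+0=2, c=2*2+1=5

2,5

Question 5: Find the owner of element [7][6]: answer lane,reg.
r=7→G=7,rhi=0  c=6→T=3,p=0
L=7*4+3=31  i=0*2+0=0

31,0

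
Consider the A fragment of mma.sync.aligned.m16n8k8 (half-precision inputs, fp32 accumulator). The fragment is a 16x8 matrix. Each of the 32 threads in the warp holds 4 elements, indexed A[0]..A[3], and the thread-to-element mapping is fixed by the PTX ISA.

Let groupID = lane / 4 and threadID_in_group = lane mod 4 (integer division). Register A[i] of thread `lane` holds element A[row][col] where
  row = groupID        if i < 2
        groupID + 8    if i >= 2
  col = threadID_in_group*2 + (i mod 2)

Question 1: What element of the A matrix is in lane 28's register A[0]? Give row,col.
7,0

lane 28->28/4=7, 28 mod 4=0
i=0  r:7+0->7  c:2·0+0->0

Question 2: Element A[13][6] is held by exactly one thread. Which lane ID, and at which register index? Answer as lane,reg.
r:13=>grp=5,rB=1  c:6=>tig=3,lo=0
L=5*4+3=23  i=1*2+0=2

23,2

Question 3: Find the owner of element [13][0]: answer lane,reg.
20,2

r=13⇒gr=5,Rb=1  c=0⇒th=0,odd=0
L=5*4+0=20  i=1*2+0=2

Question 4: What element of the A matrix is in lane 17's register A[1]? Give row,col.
4,3

lane 17: grp=4 (17/4), tig=1 (17%4)
i=1: r=4+0=4, c=1*2+1=3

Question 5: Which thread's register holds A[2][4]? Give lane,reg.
r=2⇒gr=2,Rb=0  c=4⇒th=2,odd=0
L=2*4+2=10  i=0*2+0=0

10,0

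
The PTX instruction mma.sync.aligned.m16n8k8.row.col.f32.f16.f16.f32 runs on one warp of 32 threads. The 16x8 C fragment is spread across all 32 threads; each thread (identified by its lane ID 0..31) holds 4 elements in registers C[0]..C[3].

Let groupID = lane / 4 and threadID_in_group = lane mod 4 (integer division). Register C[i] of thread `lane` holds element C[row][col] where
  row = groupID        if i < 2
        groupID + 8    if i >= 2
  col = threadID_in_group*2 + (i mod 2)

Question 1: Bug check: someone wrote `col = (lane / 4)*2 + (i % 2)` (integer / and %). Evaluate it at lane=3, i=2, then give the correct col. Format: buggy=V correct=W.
buggy=0 correct=6

`(lane / 4)*2 + (i % 2)`[3,2]→0
lane 3→3/4=0, 3 mod 4=3
i=2  r:0+8→8  c:2·3+0→6
col: 0 vs 6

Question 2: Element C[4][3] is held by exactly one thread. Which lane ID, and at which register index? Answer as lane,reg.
17,1

r=4→G=4,rhi=0  c=3→T=1,p=1
L=4*4+1=17  i=0*2+1=1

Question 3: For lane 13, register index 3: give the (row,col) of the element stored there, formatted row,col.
11,3

lane 13->13/4=3, 13 mod 4=1
i=3  r:3+8->11  c:2·1+1->3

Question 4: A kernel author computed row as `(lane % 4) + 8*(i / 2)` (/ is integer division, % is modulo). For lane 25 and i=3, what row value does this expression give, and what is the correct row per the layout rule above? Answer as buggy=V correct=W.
buggy=9 correct=14

`(lane % 4) + 8*(i / 2)`[25,3]→9
L=25→G=25>>2=6, T=25&3=1
[3]→row 6+8=14  col 1·2+1=3
row: 9 vs 14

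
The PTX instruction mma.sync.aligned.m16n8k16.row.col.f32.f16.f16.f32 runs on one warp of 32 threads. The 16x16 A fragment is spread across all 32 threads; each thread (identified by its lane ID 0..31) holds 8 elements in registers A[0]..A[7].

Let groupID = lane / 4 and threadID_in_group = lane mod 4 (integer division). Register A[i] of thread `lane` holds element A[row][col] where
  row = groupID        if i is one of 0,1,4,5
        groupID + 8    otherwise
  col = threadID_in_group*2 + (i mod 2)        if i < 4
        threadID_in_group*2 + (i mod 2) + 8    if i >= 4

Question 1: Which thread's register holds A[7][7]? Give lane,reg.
31,1

r=7→G=7,rhi=0  c=7→chi=0,T=3,p=1
L=7*4+3=31  i=0*4+0*2+1=1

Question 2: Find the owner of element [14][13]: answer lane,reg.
r: 14->gid=6,r8=1  c: 13->c8=1,tid=2,i&1=1
L=6*4+2=26  i=1*4+1*2+1=7

26,7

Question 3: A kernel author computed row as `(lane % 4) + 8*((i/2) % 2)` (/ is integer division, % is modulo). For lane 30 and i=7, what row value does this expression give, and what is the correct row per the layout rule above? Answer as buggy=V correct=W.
`(lane % 4) + 8*((i/2) % 2)`[30,7]->10
30: gid=7,tid=2
[7] (7+8,2*2+1+8) = (15,13)
row: 10 vs 15

buggy=10 correct=15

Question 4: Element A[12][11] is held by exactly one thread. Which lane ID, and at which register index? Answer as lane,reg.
r=12⇒gr=4,Rb=1  c=11⇒Cb=1,th=1,odd=1
L=4*4+1=17  i=1*4+1*2+1=7

17,7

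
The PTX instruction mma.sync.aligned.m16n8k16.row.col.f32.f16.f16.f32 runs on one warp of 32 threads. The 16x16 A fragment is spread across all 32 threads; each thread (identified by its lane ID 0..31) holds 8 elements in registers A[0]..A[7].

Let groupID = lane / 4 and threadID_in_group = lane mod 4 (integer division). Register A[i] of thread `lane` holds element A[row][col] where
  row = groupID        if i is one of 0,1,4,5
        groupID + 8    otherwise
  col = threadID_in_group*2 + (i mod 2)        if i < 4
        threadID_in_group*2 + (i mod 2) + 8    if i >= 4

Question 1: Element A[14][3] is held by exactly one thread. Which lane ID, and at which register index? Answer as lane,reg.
25,3

r=14->g=6,rb=1  c=3->cb=0,t=1,b0=1
L=6*4+1=25  i=0*4+1*2+1=3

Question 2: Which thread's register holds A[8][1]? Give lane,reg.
r=8⇒gr=0,Rb=1  c=1⇒Cb=0,th=0,odd=1
L=0*4+0=0  i=0*4+1*2+1=3

0,3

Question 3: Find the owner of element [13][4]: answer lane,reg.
r:13=>grp=5,rB=1  c:4=>cB=0,tig=2,lo=0
L=5*4+2=22  i=0*4+1*2+0=2

22,2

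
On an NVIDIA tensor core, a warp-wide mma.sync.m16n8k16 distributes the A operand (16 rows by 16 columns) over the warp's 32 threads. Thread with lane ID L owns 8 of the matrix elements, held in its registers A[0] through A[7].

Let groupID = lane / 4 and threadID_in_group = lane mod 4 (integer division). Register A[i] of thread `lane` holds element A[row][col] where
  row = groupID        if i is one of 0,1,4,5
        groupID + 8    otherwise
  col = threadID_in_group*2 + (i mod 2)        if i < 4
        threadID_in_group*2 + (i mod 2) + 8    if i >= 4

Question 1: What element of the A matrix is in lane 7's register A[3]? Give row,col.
9,7

L=7⇒gr=7>>2=1, th=7&3=3
[3]⇒row 1+8=9  col 3·2+1+0=7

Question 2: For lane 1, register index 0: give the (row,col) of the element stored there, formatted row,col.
0,2

lane 1=>1/4=0, 1 mod 4=1
i=0  r:0+0=>0  c:2·1+0+0=>2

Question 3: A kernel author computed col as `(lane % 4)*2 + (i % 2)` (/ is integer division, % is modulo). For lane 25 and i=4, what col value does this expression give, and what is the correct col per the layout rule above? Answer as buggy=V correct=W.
`(lane % 4)*2 + (i % 2)`[25,4]->2
25: gid=6,tid=1
[4] (6+0,1*2+0+8) = (6,10)
col: 2 vs 10

buggy=2 correct=10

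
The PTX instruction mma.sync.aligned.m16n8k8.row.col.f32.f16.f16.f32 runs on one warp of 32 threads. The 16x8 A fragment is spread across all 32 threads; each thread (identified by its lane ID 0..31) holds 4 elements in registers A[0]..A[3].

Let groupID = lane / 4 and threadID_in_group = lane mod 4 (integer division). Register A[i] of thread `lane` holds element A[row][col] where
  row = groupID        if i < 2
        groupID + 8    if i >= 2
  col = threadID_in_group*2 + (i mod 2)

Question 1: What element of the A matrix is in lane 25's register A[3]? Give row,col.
L=25->gid=25>>2=6, tid=25&3=1
[3]->row 6+8=14  col 1·2+1=3

14,3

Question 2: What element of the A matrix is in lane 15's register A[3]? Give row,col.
11,7

L=15->g=15>>2=3, t=15&3=3
[3]->row 3+8=11  col 3·2+1=7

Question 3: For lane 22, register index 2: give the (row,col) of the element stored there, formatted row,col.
13,4

L=22⇒gr=22>>2=5, th=22&3=2
[2]⇒row 5+8=13  col 2·2+0=4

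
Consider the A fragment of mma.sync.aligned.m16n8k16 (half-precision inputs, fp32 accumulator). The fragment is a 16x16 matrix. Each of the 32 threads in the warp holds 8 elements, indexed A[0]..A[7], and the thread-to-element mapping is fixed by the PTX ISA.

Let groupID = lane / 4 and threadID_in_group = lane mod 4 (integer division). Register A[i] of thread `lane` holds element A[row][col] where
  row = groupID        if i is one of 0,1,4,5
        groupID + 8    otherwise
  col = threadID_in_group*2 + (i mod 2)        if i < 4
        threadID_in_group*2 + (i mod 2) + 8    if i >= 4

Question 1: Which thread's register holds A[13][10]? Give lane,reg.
21,6

r=13⇒gr=5,Rb=1  c=10⇒Cb=1,th=1,odd=0
L=5*4+1=21  i=1*4+1*2+0=6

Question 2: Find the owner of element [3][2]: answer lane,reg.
r=3→G=3,rhi=0  c=2→chi=0,T=1,p=0
L=3*4+1=13  i=0*4+0*2+0=0

13,0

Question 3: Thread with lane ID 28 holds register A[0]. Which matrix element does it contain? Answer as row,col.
L=28→G=28>>2=7, T=28&3=0
[0]→row 7+0=7  col 0·2+0+0=0

7,0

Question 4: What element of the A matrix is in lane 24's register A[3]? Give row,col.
lane 24⇒24/4=6, 24 mod 4=0
i=3  r:6+8⇒14  c:2·0+1+0⇒1

14,1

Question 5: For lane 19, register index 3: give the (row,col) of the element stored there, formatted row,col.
lane 19->19/4=4, 19 mod 4=3
i=3  r:4+8->12  c:2·3+1+0->7

12,7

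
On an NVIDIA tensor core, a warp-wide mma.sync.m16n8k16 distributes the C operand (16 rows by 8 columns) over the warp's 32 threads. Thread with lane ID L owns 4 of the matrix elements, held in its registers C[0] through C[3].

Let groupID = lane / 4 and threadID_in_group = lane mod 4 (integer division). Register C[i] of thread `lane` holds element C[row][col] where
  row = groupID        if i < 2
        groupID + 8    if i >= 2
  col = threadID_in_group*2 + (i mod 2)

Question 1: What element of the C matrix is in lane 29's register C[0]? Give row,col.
7,2

lane 29: gr=7 (29/4), th=1 (29%4)
i=0: r=7+0=7, c=1*2+0=2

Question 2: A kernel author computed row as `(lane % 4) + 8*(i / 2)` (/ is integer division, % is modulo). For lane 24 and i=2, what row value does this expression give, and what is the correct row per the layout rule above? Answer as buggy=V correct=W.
buggy=8 correct=14

`(lane % 4) + 8*(i / 2)`[24,2]->8
L=24->g=24>>2=6, t=24&3=0
[2]->row 6+8=14  col 0·2+0=0
row: 8 vs 14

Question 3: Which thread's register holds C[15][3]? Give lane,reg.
r=15→G=7,rhi=1  c=3→T=1,p=1
L=7*4+1=29  i=1*2+1=3

29,3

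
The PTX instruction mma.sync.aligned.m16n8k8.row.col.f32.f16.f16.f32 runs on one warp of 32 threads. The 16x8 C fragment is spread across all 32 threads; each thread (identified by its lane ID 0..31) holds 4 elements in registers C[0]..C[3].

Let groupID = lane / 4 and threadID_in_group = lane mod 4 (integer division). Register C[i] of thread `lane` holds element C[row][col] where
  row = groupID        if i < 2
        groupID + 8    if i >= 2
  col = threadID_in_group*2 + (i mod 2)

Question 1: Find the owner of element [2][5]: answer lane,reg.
10,1

r=2⇒gr=2,Rb=0  c=5⇒th=2,odd=1
L=2*4+2=10  i=0*2+1=1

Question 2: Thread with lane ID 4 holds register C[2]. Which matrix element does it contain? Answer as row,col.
9,0

lane 4⇒4/4=1, 4 mod 4=0
i=2  r:1+8⇒9  c:2·0+0⇒0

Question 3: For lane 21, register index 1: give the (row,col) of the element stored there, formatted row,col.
lane 21: G=5 (21/4), T=1 (21%4)
i=1: r=5+0=5, c=1*2+1=3

5,3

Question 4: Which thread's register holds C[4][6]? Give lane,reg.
19,0

r=4→G=4,rhi=0  c=6→T=3,p=0
L=4*4+3=19  i=0*2+0=0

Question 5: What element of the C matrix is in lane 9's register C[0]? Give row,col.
L=9=>grp=9>>2=2, tig=9&3=1
[0]=>row 2+0=2  col 1·2+0=2

2,2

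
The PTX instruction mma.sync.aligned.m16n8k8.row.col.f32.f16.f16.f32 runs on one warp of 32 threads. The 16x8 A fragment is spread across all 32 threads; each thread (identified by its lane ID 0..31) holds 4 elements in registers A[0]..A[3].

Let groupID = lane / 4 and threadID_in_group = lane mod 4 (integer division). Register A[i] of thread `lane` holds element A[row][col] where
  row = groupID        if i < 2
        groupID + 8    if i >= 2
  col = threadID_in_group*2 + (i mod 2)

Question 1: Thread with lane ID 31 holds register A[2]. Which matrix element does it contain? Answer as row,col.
15,6

lane 31->31/4=7, 31 mod 4=3
i=2  r:7+8->15  c:2·3+0->6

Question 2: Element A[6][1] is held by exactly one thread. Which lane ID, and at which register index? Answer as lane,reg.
r=6⇒gr=6,Rb=0  c=1⇒th=0,odd=1
L=6*4+0=24  i=0*2+1=1

24,1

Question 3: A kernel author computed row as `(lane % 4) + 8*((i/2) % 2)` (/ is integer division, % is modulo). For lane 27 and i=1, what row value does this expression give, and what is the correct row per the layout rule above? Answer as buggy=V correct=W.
`(lane % 4) + 8*((i/2) % 2)`[27,1]→3
lane 27: G=6 (27/4), T=3 (27%4)
i=1: r=6+0=6, c=3*2+1=7
row: 3 vs 6

buggy=3 correct=6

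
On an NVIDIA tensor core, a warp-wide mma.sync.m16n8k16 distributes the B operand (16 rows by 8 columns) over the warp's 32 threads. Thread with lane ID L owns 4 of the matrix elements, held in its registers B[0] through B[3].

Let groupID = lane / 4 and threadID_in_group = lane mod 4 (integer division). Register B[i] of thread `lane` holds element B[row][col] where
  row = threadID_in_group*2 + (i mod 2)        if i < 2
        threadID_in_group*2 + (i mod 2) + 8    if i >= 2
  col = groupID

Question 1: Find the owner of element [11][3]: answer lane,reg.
c=3->g=3  r=11->rb=1,t=1,b0=1
L=3*4+1=13  i=1*2+1=3

13,3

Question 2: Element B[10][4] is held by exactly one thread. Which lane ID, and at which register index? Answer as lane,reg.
17,2

c=4->g=4  r=10->rb=1,t=1,b0=0
L=4*4+1=17  i=1*2+0=2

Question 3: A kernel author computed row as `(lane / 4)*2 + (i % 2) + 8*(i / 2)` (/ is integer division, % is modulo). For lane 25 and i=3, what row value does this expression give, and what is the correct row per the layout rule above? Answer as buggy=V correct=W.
buggy=21 correct=11

`(lane / 4)*2 + (i % 2) + 8*(i / 2)`[25,3]->21
lane 25: gid=6 (25/4), tid=1 (25%4)
i=3: r=1*2+1+8=11, c=gid=6
row: 21 vs 11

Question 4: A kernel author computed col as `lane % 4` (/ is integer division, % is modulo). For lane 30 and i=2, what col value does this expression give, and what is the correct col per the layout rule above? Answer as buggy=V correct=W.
`lane % 4`[30,2]=>2
lane 30: grp=7 (30/4), tig=2 (30%4)
i=2: r=2*2+0+8=12, c=grp=7
col: 2 vs 7

buggy=2 correct=7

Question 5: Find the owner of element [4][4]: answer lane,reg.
18,0

c: 4->gid=4  r: 4->r8=0,tid=2,i&1=0
L=4*4+2=18  i=0*2+0=0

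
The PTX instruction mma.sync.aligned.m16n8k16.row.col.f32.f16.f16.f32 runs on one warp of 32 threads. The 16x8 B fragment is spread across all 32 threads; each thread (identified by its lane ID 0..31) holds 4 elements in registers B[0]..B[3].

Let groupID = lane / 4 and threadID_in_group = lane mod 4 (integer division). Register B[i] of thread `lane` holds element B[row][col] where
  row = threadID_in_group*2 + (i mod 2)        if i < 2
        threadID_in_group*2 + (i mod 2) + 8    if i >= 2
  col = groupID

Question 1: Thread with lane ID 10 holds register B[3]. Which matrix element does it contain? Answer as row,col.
13,2

10: g=2,t=2
[3] (2*2+1+8,2) = (13,2)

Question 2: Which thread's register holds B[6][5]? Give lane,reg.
23,0

c: 5->gid=5  r: 6->r8=0,tid=3,i&1=0
L=5*4+3=23  i=0*2+0=0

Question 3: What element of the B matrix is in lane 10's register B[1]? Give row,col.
10: G=2,T=2
[1] (2*2+1+0,2) = (5,2)

5,2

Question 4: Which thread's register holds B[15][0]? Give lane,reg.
3,3

c=0→G=0  r=15→rhi=1,T=3,p=1
L=0*4+3=3  i=1*2+1=3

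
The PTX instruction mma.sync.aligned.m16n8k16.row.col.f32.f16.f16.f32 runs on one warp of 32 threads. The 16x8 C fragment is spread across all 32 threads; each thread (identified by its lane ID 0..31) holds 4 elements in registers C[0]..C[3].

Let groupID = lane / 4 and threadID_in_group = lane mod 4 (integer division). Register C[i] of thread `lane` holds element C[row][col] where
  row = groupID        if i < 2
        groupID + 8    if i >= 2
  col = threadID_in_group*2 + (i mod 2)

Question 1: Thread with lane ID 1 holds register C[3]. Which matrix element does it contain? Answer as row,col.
lane 1: gid=0 (1/4), tid=1 (1%4)
i=3: r=0+8=8, c=1*2+1=3

8,3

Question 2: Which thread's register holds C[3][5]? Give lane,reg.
r: 3->gid=3,r8=0  c: 5->tid=2,i&1=1
L=3*4+2=14  i=0*2+1=1

14,1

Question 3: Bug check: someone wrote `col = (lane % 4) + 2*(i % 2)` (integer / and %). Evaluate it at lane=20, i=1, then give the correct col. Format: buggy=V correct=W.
buggy=2 correct=1

`(lane % 4) + 2*(i % 2)`[20,1]→2
L=20→G=20>>2=5, T=20&3=0
[1]→row 5+0=5  col 0·2+1=1
col: 2 vs 1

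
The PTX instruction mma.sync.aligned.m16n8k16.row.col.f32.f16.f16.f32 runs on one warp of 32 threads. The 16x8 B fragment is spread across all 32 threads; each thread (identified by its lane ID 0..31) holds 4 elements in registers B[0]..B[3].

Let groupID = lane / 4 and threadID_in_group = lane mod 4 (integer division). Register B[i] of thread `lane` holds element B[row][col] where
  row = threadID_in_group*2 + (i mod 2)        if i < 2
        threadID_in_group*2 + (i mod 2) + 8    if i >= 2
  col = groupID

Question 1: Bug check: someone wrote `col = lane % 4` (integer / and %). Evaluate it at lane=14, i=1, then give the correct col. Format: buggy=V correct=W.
`lane % 4`[14,1]→2
L=14→G=14>>2=3, T=14&3=2
[1]→row 2·2+1+0=5  col G=3
col: 2 vs 3

buggy=2 correct=3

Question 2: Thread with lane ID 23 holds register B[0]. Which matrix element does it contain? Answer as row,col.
lane 23->23/4=5, 23 mod 4=3
i=0  r:2·3+0+0->6  c:5

6,5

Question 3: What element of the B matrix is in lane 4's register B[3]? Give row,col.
9,1

4: gid=1,tid=0
[3] (0*2+1+8,1) = (9,1)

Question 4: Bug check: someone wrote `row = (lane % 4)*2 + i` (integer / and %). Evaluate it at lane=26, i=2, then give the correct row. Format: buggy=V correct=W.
buggy=6 correct=12

`(lane % 4)*2 + i`[26,2]->6
lane 26: gid=6 (26/4), tid=2 (26%4)
i=2: r=2*2+0+8=12, c=gid=6
row: 6 vs 12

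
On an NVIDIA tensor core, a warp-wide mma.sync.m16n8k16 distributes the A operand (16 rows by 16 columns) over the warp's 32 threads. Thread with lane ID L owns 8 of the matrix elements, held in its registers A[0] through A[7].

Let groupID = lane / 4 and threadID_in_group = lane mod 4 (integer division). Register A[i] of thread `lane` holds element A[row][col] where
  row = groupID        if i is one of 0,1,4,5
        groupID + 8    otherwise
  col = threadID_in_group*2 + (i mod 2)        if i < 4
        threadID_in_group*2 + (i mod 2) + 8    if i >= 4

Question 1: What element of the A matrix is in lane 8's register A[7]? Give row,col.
8: gid=2,tid=0
[7] (2+8,0*2+1+8) = (10,9)

10,9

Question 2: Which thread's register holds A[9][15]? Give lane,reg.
r=9⇒gr=1,Rb=1  c=15⇒Cb=1,th=3,odd=1
L=1*4+3=7  i=1*4+1*2+1=7

7,7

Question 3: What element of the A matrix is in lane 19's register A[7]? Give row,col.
12,15

L=19->gid=19>>2=4, tid=19&3=3
[7]->row 4+8=12  col 3·2+1+8=15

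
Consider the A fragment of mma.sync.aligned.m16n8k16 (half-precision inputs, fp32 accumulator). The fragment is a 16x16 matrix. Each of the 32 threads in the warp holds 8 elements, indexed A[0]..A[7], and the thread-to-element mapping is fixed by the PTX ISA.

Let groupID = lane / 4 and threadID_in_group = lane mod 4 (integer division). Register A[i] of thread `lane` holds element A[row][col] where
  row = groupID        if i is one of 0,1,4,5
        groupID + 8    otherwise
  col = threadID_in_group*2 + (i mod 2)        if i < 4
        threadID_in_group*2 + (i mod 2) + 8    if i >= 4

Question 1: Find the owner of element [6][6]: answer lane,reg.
r=6⇒gr=6,Rb=0  c=6⇒Cb=0,th=3,odd=0
L=6*4+3=27  i=0*4+0*2+0=0

27,0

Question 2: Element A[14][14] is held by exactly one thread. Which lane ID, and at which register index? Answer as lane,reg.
27,6

r: 14->gid=6,r8=1  c: 14->c8=1,tid=3,i&1=0
L=6*4+3=27  i=1*4+1*2+0=6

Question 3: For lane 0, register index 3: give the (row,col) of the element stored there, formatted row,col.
lane 0=>0/4=0, 0 mod 4=0
i=3  r:0+8=>8  c:2·0+1+0=>1

8,1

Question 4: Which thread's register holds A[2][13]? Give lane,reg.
10,5

r=2→G=2,rhi=0  c=13→chi=1,T=2,p=1
L=2*4+2=10  i=1*4+0*2+1=5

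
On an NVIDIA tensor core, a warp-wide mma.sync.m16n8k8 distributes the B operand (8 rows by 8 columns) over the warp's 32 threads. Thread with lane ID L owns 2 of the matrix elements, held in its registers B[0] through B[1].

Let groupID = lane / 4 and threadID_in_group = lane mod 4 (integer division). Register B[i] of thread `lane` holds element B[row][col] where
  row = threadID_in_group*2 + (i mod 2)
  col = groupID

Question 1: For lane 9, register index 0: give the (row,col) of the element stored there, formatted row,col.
9: gr=2,th=1
[0] (1*2+0,2) = (2,2)

2,2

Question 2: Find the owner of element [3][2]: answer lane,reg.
c=2→G=2  r=3→T=1,p=1
L=2*4+1=9  i=1=1

9,1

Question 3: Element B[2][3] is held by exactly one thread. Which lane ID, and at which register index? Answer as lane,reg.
13,0

c:3=>grp=3  r:2=>tig=1,lo=0
L=3*4+1=13  i=0=0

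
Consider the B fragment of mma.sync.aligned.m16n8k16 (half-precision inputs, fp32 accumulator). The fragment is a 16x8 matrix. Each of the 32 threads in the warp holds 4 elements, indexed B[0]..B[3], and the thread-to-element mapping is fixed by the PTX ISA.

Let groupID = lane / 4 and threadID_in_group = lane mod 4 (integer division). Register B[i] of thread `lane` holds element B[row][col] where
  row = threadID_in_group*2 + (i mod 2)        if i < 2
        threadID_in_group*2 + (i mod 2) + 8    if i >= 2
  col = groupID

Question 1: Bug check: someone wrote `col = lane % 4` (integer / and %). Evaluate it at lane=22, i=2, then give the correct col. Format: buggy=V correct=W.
`lane % 4`[22,2]⇒2
22: gr=5,th=2
[2] (2*2+0+8,5) = (12,5)
col: 2 vs 5

buggy=2 correct=5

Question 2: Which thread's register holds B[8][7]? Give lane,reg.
c=7⇒gr=7  r=8⇒Rb=1,th=0,odd=0
L=7*4+0=28  i=1*2+0=2

28,2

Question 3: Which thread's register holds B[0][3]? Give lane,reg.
c=3⇒gr=3  r=0⇒Rb=0,th=0,odd=0
L=3*4+0=12  i=0*2+0=0

12,0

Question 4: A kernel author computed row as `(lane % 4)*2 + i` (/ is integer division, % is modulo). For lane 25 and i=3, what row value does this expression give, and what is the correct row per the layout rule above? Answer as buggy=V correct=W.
buggy=5 correct=11

`(lane % 4)*2 + i`[25,3]→5
lane 25: G=6 (25/4), T=1 (25%4)
i=3: r=1*2+1+8=11, c=G=6
row: 5 vs 11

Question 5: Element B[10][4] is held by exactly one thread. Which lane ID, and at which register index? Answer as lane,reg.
c=4→G=4  r=10→rhi=1,T=1,p=0
L=4*4+1=17  i=1*2+0=2

17,2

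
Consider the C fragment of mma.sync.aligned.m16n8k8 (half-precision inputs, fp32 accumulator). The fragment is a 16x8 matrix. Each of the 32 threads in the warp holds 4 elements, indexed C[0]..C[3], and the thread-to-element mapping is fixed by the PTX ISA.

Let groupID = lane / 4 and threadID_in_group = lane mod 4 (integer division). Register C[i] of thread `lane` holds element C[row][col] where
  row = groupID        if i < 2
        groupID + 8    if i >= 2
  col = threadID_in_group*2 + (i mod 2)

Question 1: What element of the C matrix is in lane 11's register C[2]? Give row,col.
11: G=2,T=3
[2] (2+8,3*2+0) = (10,6)

10,6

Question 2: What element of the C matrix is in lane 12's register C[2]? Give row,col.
12: gr=3,th=0
[2] (3+8,0*2+0) = (11,0)

11,0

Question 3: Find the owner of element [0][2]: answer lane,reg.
1,0

r:0=>grp=0,rB=0  c:2=>tig=1,lo=0
L=0*4+1=1  i=0*2+0=0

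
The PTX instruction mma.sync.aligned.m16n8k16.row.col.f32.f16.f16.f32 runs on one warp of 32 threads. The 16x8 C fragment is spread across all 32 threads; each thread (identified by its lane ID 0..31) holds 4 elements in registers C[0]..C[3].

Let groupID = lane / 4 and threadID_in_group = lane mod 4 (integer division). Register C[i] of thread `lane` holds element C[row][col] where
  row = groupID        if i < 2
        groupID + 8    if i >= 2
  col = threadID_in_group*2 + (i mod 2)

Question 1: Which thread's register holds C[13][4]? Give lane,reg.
r=13->g=5,rb=1  c=4->t=2,b0=0
L=5*4+2=22  i=1*2+0=2

22,2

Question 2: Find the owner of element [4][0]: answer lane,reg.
r=4->g=4,rb=0  c=0->t=0,b0=0
L=4*4+0=16  i=0*2+0=0

16,0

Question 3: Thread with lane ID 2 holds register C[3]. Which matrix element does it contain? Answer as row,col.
lane 2: g=0 (2/4), t=2 (2%4)
i=3: r=0+8=8, c=2*2+1=5

8,5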